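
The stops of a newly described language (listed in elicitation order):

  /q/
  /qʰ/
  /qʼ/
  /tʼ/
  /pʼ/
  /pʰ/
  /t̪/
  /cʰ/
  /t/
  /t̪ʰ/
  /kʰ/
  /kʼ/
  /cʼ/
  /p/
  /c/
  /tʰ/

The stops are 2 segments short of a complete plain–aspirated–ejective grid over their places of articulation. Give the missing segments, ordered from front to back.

bilabial: plain /p/, aspirated /pʰ/, ejective /pʼ/.
dental: plain /t̪/, aspirated /t̪ʰ/, ejective —.
alveolar: plain /t/, aspirated /tʰ/, ejective /tʼ/.
palatal: plain /c/, aspirated /cʰ/, ejective /cʼ/.
velar: plain —, aspirated /kʰ/, ejective /kʼ/.
uvular: plain /q/, aspirated /qʰ/, ejective /qʼ/.
Gaps, from front to back: dental lacks ejective (/t̪ʼ/); velar lacks plain (/k/).

/t̪ʼ/, /k/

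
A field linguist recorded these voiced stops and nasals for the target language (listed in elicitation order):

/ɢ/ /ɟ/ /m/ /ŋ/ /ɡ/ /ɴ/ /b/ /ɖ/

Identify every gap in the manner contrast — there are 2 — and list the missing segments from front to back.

/ɳ/, /ɲ/

Oral stop: /b/ (bilabial), /ɖ/ (retroflex), /ɟ/ (palatal), /ɡ/ (velar), /ɢ/ (uvular).
Nasal: /m/ (bilabial), /ŋ/ (velar), /ɴ/ (uvular).
Gaps, from front to back: retroflex lacks nasal (/ɳ/); palatal lacks nasal (/ɲ/).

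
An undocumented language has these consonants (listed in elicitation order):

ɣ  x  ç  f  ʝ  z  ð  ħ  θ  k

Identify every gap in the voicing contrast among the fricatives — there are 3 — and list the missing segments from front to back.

/v/, /s/, /ʕ/

Voiceless: /f/ (labiodental), /θ/ (dental), /ç/ (palatal), /x/ (velar), /ħ/ (pharyngeal).
Voiced: /ð/ (dental), /z/ (alveolar), /ʝ/ (palatal), /ɣ/ (velar).
Gaps, from front to back: labiodental lacks voiced (/v/); alveolar lacks voiceless (/s/); pharyngeal lacks voiced (/ʕ/).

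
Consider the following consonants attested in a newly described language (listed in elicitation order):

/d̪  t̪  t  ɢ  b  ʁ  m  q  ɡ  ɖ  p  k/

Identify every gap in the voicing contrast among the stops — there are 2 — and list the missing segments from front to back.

/d/, /ʈ/

bilabial: voiceless /p/, voiced /b/.
dental: voiceless /t̪/, voiced /d̪/.
alveolar: voiceless /t/, voiced —.
retroflex: voiceless —, voiced /ɖ/.
velar: voiceless /k/, voiced /ɡ/.
uvular: voiceless /q/, voiced /ɢ/.
Gaps, from front to back: alveolar lacks voiced (/d/); retroflex lacks voiceless (/ʈ/).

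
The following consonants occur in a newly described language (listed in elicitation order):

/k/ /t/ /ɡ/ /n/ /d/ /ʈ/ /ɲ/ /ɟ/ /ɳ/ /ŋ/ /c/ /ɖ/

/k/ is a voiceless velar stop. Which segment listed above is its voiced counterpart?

/ɡ/

The voiced counterpart is a voiced velar stop — in this inventory, /ɡ/.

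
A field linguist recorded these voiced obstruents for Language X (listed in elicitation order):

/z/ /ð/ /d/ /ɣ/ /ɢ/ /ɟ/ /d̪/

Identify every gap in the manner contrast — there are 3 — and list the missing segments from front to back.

place of articulation  stop      fricative
dental            d̪        ð       
alveolar          d         z       
palatal           ɟ         —       
velar             —         ɣ       
uvular            ɢ         —       
Gaps, from front to back: palatal lacks fricative (/ʝ/); velar lacks stop (/ɡ/); uvular lacks fricative (/ʁ/).

/ʝ/, /ɡ/, /ʁ/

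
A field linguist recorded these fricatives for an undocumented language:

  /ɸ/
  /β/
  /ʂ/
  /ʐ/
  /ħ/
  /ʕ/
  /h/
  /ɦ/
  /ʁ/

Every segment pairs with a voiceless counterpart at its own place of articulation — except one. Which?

/ʁ/

Bilabial: /ɸ/ ~ /β/
Retroflex: /ʂ/ ~ /ʐ/
Pharyngeal: /ħ/ ~ /ʕ/
Glottal: /h/ ~ /ɦ/
Uvular: only /ʁ/ (voiced); no voiceless partner.
So /ʁ/ is the unpaired segment.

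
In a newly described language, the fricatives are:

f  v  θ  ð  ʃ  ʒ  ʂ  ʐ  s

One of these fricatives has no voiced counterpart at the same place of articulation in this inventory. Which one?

Labiodental: /f/ ~ /v/
Dental: /θ/ ~ /ð/
Postalveolar: /ʃ/ ~ /ʒ/
Retroflex: /ʂ/ ~ /ʐ/
Alveolar: only /s/ (voiceless); no voiced partner.
So /s/ is the unpaired segment.

/s/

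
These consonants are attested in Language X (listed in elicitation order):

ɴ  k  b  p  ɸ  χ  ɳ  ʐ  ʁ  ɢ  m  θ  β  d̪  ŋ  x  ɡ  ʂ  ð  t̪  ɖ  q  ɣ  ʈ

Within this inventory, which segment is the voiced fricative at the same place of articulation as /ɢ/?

/ʁ/

/ɢ/ is a voiced uvular stop.
The voiced fricative at the same place is a voiced uvular fricative — in this inventory, /ʁ/.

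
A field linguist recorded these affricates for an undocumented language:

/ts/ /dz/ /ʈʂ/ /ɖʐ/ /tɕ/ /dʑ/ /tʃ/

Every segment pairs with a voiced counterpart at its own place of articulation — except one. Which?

/tʃ/

Alveolar: /ts/ ~ /dz/
Retroflex: /ʈʂ/ ~ /ɖʐ/
Alveolo-palatal: /tɕ/ ~ /dʑ/
Postalveolar: only /tʃ/ (voiceless); no voiced partner.
So /tʃ/ is the unpaired segment.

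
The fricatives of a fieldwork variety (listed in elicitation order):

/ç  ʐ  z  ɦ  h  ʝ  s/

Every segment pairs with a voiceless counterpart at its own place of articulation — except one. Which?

Alveolar: /s/ ~ /z/
Palatal: /ç/ ~ /ʝ/
Glottal: /h/ ~ /ɦ/
Retroflex: only /ʐ/ (voiced); no voiceless partner.
So /ʐ/ is the unpaired segment.

/ʐ/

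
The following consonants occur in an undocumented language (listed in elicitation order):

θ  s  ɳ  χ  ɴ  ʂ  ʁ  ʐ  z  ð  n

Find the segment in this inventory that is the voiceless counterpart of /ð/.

/ð/ is a voiced dental fricative.
The voiceless counterpart is a voiceless dental fricative — in this inventory, /θ/.

/θ/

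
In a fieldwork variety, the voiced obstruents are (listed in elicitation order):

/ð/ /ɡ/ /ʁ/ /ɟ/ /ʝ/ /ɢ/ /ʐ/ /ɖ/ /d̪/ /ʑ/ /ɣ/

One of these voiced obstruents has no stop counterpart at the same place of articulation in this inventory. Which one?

/ʑ/

Dental: /d̪/ ~ /ð/
Retroflex: /ɖ/ ~ /ʐ/
Palatal: /ɟ/ ~ /ʝ/
Velar: /ɡ/ ~ /ɣ/
Uvular: /ɢ/ ~ /ʁ/
Alveolo-palatal: only /ʑ/ (fricative); no stop partner.
So /ʑ/ is the unpaired segment.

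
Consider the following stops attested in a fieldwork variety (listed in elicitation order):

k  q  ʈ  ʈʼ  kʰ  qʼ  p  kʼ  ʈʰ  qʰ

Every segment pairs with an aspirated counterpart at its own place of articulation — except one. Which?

Retroflex: /ʈ/ ~ /ʈʰ/ ~ /ʈʼ/
Velar: /k/ ~ /kʰ/ ~ /kʼ/
Uvular: /q/ ~ /qʰ/ ~ /qʼ/
Bilabial: only /p/ (plain); no aspirated partner.
So /p/ is the unpaired segment.

/p/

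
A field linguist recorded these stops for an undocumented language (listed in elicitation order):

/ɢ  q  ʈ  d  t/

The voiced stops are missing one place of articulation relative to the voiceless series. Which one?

retroflex

alveolar: voiceless /t/, voiced /d/.
retroflex: voiceless /ʈ/, voiced —.
uvular: voiceless /q/, voiced /ɢ/.
Every place of articulation has a voiced member except retroflex, where /ɖ/ would be expected.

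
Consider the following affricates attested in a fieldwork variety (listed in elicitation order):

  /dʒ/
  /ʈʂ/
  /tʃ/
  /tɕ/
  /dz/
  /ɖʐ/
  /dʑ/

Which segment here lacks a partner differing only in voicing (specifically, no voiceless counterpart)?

Postalveolar: /tʃ/ ~ /dʒ/
Retroflex: /ʈʂ/ ~ /ɖʐ/
Alveolo-palatal: /tɕ/ ~ /dʑ/
Alveolar: only /dz/ (voiced); no voiceless partner.
So /dz/ is the unpaired segment.

/dz/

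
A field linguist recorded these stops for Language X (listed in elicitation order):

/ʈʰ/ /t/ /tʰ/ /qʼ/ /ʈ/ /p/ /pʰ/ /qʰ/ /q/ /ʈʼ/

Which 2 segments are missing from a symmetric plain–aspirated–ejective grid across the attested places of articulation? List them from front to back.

/pʼ/, /tʼ/

place of articulation  plain     aspirated  ejective
bilabial          p         pʰ        —       
alveolar          t         tʰ        —       
retroflex         ʈ         ʈʰ        ʈʼ      
uvular            q         qʰ        qʼ      
Gaps, from front to back: bilabial lacks ejective (/pʼ/); alveolar lacks ejective (/tʼ/).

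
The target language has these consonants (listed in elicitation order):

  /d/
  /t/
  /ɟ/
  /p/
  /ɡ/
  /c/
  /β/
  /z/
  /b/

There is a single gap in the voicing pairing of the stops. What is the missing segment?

bilabial: voiceless /p/, voiced /b/.
alveolar: voiceless /t/, voiced /d/.
palatal: voiceless /c/, voiced /ɟ/.
velar: voiceless —, voiced /ɡ/.
The velar row has no voiceless member, so the gap is the voiceless velar stop /k/.

/k/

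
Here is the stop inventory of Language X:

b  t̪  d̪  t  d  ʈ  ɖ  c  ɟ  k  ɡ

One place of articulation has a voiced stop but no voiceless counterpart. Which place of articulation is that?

bilabial

place of articulation  voiceless  voiced  
bilabial          —         b       
dental            t̪        d̪      
alveolar          t         d       
retroflex         ʈ         ɖ       
palatal           c         ɟ       
velar             k         ɡ       
Every place of articulation has a voiceless member except bilabial, where /p/ would be expected.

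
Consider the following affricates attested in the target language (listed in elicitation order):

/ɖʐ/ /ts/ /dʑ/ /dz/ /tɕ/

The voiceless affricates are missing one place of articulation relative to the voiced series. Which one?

retroflex

place of articulation  voiceless  voiced  
alveolar          ts        dz      
retroflex         —         ɖʐ      
alveolo-palatal   tɕ        dʑ      
Every place of articulation has a voiceless member except retroflex, where /ʈʂ/ would be expected.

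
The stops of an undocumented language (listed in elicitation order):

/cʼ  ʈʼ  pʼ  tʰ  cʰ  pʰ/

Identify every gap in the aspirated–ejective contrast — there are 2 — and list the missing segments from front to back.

/tʼ/, /ʈʰ/

place of articulation  aspirated  ejective
bilabial          pʰ        pʼ      
alveolar          tʰ        —       
retroflex         —         ʈʼ      
palatal           cʰ        cʼ      
Gaps, from front to back: alveolar lacks ejective (/tʼ/); retroflex lacks aspirated (/ʈʰ/).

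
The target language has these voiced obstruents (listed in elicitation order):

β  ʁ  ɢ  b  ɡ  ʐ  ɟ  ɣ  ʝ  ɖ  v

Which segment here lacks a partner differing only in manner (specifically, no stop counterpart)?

Bilabial: /b/ ~ /β/
Retroflex: /ɖ/ ~ /ʐ/
Palatal: /ɟ/ ~ /ʝ/
Velar: /ɡ/ ~ /ɣ/
Uvular: /ɢ/ ~ /ʁ/
Labiodental: only /v/ (fricative); no stop partner.
So /v/ is the unpaired segment.

/v/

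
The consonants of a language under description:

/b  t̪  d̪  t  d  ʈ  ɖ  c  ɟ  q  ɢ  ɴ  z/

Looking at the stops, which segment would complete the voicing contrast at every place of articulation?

/p/

place of articulation  voiceless  voiced  
bilabial          —         b       
dental            t̪        d̪      
alveolar          t         d       
retroflex         ʈ         ɖ       
palatal           c         ɟ       
uvular            q         ɢ       
The bilabial row has no voiceless member, so the gap is the voiceless bilabial stop /p/.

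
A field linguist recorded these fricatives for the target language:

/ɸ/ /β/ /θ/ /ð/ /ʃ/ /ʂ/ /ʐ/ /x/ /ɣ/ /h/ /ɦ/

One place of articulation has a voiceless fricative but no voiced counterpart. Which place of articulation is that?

place of articulation  voiceless  voiced  
bilabial          ɸ         β       
dental            θ         ð       
postalveolar      ʃ         —       
retroflex         ʂ         ʐ       
velar             x         ɣ       
glottal           h         ɦ       
Every place of articulation has a voiced member except postalveolar, where /ʒ/ would be expected.

postalveolar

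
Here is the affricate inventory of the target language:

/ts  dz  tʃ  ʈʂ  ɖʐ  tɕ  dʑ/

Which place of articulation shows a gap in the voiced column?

postalveolar

Voiceless: /ts/ (alveolar), /tʃ/ (postalveolar), /ʈʂ/ (retroflex), /tɕ/ (alveolo-palatal).
Voiced: /dz/ (alveolar), /ɖʐ/ (retroflex), /dʑ/ (alveolo-palatal).
Every place of articulation has a voiced member except postalveolar, where /dʒ/ would be expected.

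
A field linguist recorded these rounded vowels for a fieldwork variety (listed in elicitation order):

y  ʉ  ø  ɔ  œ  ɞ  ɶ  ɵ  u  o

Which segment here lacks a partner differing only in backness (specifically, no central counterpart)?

High: /y/ ~ /ʉ/ ~ /u/
High-mid: /ø/ ~ /ɵ/ ~ /o/
Low-mid: /œ/ ~ /ɞ/ ~ /ɔ/
Low: only /ɶ/ (front); no central partner.
So /ɶ/ is the unpaired segment.

/ɶ/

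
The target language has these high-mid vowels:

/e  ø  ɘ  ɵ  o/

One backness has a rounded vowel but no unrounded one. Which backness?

back

Unrounded: /e/ (front), /ɘ/ (central).
Rounded: /ø/ (front), /ɵ/ (central), /o/ (back).
Every backness has an unrounded member except back, where /ɤ/ would be expected.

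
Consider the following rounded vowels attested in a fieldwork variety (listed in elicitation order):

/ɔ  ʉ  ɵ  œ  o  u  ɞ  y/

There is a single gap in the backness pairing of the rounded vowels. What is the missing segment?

height            front     central   back    
high              y         ʉ         u       
high-mid          —         ɵ         o       
low-mid           œ         ɞ         ɔ       
The high-mid row has no front member, so the gap is the high-mid front rounded vowel /ø/.

/ø/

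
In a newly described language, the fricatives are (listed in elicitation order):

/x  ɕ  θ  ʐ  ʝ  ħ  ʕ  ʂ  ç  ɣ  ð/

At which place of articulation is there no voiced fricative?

Voiceless: /θ/ (dental), /ʂ/ (retroflex), /ɕ/ (alveolo-palatal), /ç/ (palatal), /x/ (velar), /ħ/ (pharyngeal).
Voiced: /ð/ (dental), /ʐ/ (retroflex), /ʝ/ (palatal), /ɣ/ (velar), /ʕ/ (pharyngeal).
Every place of articulation has a voiced member except alveolo-palatal, where /ʑ/ would be expected.

alveolo-palatal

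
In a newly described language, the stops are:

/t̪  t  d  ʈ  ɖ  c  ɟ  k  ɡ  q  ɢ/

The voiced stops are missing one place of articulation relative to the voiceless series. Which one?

dental

dental: voiceless /t̪/, voiced —.
alveolar: voiceless /t/, voiced /d/.
retroflex: voiceless /ʈ/, voiced /ɖ/.
palatal: voiceless /c/, voiced /ɟ/.
velar: voiceless /k/, voiced /ɡ/.
uvular: voiceless /q/, voiced /ɢ/.
Every place of articulation has a voiced member except dental, where /d̪/ would be expected.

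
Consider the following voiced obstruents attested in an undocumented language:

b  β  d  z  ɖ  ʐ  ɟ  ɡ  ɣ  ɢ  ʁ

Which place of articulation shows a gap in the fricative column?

palatal

place of articulation  stop      fricative
bilabial          b         β       
alveolar          d         z       
retroflex         ɖ         ʐ       
palatal           ɟ         —       
velar             ɡ         ɣ       
uvular            ɢ         ʁ       
Every place of articulation has a fricative member except palatal, where /ʝ/ would be expected.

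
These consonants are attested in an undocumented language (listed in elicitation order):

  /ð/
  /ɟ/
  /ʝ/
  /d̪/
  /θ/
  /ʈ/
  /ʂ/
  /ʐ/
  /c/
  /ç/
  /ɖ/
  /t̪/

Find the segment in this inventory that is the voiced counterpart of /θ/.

/θ/ is a voiceless dental fricative.
The voiced counterpart is a voiced dental fricative — in this inventory, /ð/.

/ð/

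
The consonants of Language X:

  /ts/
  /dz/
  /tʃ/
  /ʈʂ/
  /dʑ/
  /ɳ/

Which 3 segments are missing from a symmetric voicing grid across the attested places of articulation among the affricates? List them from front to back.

place of articulation  voiceless  voiced  
alveolar          ts        dz      
postalveolar      tʃ        —       
retroflex         ʈʂ        —       
alveolo-palatal   —         dʑ      
Gaps, from front to back: postalveolar lacks voiced (/dʒ/); retroflex lacks voiced (/ɖʐ/); alveolo-palatal lacks voiceless (/tɕ/).

/dʒ/, /ɖʐ/, /tɕ/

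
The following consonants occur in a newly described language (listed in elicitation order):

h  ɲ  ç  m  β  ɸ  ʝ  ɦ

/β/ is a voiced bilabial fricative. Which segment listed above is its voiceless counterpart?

The voiceless counterpart is a voiceless bilabial fricative — in this inventory, /ɸ/.

/ɸ/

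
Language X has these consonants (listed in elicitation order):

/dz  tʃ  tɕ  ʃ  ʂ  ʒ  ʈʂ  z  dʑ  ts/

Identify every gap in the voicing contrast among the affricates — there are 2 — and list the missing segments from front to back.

Voiceless: /ts/ (alveolar), /tʃ/ (postalveolar), /ʈʂ/ (retroflex), /tɕ/ (alveolo-palatal).
Voiced: /dz/ (alveolar), /dʑ/ (alveolo-palatal).
Gaps, from front to back: postalveolar lacks voiced (/dʒ/); retroflex lacks voiced (/ɖʐ/).

/dʒ/, /ɖʐ/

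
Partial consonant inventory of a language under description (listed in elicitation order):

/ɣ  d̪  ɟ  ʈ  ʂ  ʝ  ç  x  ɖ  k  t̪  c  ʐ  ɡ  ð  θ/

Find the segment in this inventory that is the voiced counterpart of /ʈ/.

/ɖ/

/ʈ/ is a voiceless retroflex stop.
The voiced counterpart is a voiced retroflex stop — in this inventory, /ɖ/.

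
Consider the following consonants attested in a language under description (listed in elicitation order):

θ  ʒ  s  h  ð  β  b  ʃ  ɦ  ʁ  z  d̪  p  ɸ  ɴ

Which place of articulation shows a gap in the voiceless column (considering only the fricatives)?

uvular

place of articulation  voiceless  voiced  
bilabial          ɸ         β       
dental            θ         ð       
alveolar          s         z       
postalveolar      ʃ         ʒ       
uvular            —         ʁ       
glottal           h         ɦ       
Every place of articulation has a voiceless member except uvular, where /χ/ would be expected.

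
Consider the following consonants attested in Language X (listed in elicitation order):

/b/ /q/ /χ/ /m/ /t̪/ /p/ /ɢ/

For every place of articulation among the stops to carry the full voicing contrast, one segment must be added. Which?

bilabial: voiceless /p/, voiced /b/.
dental: voiceless /t̪/, voiced —.
uvular: voiceless /q/, voiced /ɢ/.
The dental row has no voiced member, so the gap is the voiced dental stop /d̪/.

/d̪/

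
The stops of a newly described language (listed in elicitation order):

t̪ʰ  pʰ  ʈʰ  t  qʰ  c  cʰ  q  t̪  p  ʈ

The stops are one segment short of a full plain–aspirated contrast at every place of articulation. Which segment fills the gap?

Plain: /p/ (bilabial), /t̪/ (dental), /t/ (alveolar), /ʈ/ (retroflex), /c/ (palatal), /q/ (uvular).
Aspirated: /pʰ/ (bilabial), /t̪ʰ/ (dental), /ʈʰ/ (retroflex), /cʰ/ (palatal), /qʰ/ (uvular).
The alveolar row has no aspirated member, so the gap is the aspirated alveolar stop /tʰ/.

/tʰ/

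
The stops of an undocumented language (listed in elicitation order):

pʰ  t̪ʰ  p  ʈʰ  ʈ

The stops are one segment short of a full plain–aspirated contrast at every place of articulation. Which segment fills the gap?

/t̪/

place of articulation  plain     aspirated
bilabial          p         pʰ      
dental            —         t̪ʰ     
retroflex         ʈ         ʈʰ      
The dental row has no plain member, so the gap is the plain dental stop /t̪/.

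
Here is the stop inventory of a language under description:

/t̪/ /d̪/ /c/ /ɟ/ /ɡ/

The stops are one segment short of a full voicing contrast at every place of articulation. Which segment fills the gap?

Voiceless: /t̪/ (dental), /c/ (palatal).
Voiced: /d̪/ (dental), /ɟ/ (palatal), /ɡ/ (velar).
The velar row has no voiceless member, so the gap is the voiceless velar stop /k/.

/k/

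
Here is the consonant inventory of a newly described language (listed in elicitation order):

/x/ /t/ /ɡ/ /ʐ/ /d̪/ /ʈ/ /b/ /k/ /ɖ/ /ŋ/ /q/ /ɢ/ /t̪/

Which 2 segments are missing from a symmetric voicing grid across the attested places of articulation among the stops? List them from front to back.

/p/, /d/

place of articulation  voiceless  voiced  
bilabial          —         b       
dental            t̪        d̪      
alveolar          t         —       
retroflex         ʈ         ɖ       
velar             k         ɡ       
uvular            q         ɢ       
Gaps, from front to back: bilabial lacks voiceless (/p/); alveolar lacks voiced (/d/).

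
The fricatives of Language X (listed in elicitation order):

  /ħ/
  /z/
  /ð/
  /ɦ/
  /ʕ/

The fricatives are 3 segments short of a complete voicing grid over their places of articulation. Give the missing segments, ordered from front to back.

/θ/, /s/, /h/

place of articulation  voiceless  voiced  
dental            —         ð       
alveolar          —         z       
pharyngeal        ħ         ʕ       
glottal           —         ɦ       
Gaps, from front to back: dental lacks voiceless (/θ/); alveolar lacks voiceless (/s/); glottal lacks voiceless (/h/).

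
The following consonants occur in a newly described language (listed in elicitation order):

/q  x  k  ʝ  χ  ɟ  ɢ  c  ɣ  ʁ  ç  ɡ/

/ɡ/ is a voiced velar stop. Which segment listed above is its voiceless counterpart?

/k/

The voiceless counterpart is a voiceless velar stop — in this inventory, /k/.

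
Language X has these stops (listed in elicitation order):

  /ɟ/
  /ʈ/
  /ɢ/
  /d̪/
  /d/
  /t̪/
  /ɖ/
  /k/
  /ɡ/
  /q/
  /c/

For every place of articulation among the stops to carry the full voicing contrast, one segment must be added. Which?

place of articulation  voiceless  voiced  
dental            t̪        d̪      
alveolar          —         d       
retroflex         ʈ         ɖ       
palatal           c         ɟ       
velar             k         ɡ       
uvular            q         ɢ       
The alveolar row has no voiceless member, so the gap is the voiceless alveolar stop /t/.

/t/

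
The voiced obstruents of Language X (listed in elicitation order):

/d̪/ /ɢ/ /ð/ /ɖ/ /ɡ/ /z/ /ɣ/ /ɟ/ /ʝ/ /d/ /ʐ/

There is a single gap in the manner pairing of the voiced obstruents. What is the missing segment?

dental: stop /d̪/, fricative /ð/.
alveolar: stop /d/, fricative /z/.
retroflex: stop /ɖ/, fricative /ʐ/.
palatal: stop /ɟ/, fricative /ʝ/.
velar: stop /ɡ/, fricative /ɣ/.
uvular: stop /ɢ/, fricative —.
The uvular row has no fricative member, so the gap is the uvular fricative /ʁ/.

/ʁ/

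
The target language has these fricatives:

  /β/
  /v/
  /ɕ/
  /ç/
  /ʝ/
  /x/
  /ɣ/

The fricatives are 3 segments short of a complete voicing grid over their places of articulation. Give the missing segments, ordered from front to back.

place of articulation  voiceless  voiced  
bilabial          —         β       
labiodental       —         v       
alveolo-palatal   ɕ         —       
palatal           ç         ʝ       
velar             x         ɣ       
Gaps, from front to back: bilabial lacks voiceless (/ɸ/); labiodental lacks voiceless (/f/); alveolo-palatal lacks voiced (/ʑ/).

/ɸ/, /f/, /ʑ/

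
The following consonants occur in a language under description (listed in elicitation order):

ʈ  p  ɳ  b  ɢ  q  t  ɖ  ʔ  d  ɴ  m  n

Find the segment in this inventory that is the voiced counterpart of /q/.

/q/ is a voiceless uvular stop.
The voiced counterpart is a voiced uvular stop — in this inventory, /ɢ/.

/ɢ/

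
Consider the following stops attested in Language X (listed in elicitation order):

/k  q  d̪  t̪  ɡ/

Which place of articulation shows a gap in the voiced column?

uvular

dental: voiceless /t̪/, voiced /d̪/.
velar: voiceless /k/, voiced /ɡ/.
uvular: voiceless /q/, voiced —.
Every place of articulation has a voiced member except uvular, where /ɢ/ would be expected.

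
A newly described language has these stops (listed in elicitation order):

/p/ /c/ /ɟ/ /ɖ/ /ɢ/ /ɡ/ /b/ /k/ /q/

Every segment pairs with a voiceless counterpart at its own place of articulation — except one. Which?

/ɖ/

Bilabial: /p/ ~ /b/
Palatal: /c/ ~ /ɟ/
Velar: /k/ ~ /ɡ/
Uvular: /q/ ~ /ɢ/
Retroflex: only /ɖ/ (voiced); no voiceless partner.
So /ɖ/ is the unpaired segment.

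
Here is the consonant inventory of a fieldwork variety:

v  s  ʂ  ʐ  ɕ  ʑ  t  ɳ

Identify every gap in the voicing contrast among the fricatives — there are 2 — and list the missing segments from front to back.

/f/, /z/

place of articulation  voiceless  voiced  
labiodental       —         v       
alveolar          s         —       
retroflex         ʂ         ʐ       
alveolo-palatal   ɕ         ʑ       
Gaps, from front to back: labiodental lacks voiceless (/f/); alveolar lacks voiced (/z/).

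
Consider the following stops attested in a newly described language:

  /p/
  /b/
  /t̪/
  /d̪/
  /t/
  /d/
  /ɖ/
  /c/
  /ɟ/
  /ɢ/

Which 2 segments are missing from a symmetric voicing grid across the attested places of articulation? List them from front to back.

bilabial: voiceless /p/, voiced /b/.
dental: voiceless /t̪/, voiced /d̪/.
alveolar: voiceless /t/, voiced /d/.
retroflex: voiceless —, voiced /ɖ/.
palatal: voiceless /c/, voiced /ɟ/.
uvular: voiceless —, voiced /ɢ/.
Gaps, from front to back: retroflex lacks voiceless (/ʈ/); uvular lacks voiceless (/q/).

/ʈ/, /q/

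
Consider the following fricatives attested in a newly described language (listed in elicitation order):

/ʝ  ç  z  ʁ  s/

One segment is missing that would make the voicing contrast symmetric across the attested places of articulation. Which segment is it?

/χ/

alveolar: voiceless /s/, voiced /z/.
palatal: voiceless /ç/, voiced /ʝ/.
uvular: voiceless —, voiced /ʁ/.
The uvular row has no voiceless member, so the gap is the voiceless uvular fricative /χ/.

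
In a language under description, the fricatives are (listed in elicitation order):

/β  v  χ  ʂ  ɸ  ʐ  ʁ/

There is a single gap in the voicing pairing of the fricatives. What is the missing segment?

/f/

bilabial: voiceless /ɸ/, voiced /β/.
labiodental: voiceless —, voiced /v/.
retroflex: voiceless /ʂ/, voiced /ʐ/.
uvular: voiceless /χ/, voiced /ʁ/.
The labiodental row has no voiceless member, so the gap is the voiceless labiodental fricative /f/.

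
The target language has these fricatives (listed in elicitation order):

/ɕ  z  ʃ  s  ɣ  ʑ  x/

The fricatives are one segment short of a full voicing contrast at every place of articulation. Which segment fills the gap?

alveolar: voiceless /s/, voiced /z/.
postalveolar: voiceless /ʃ/, voiced —.
alveolo-palatal: voiceless /ɕ/, voiced /ʑ/.
velar: voiceless /x/, voiced /ɣ/.
The postalveolar row has no voiced member, so the gap is the voiced postalveolar fricative /ʒ/.

/ʒ/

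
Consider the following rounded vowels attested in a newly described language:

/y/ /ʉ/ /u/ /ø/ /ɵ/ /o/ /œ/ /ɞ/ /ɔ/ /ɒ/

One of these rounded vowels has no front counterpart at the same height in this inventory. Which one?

/ɒ/

High: /y/ ~ /ʉ/ ~ /u/
High-mid: /ø/ ~ /ɵ/ ~ /o/
Low-mid: /œ/ ~ /ɞ/ ~ /ɔ/
Low: only /ɒ/ (back); no front partner.
So /ɒ/ is the unpaired segment.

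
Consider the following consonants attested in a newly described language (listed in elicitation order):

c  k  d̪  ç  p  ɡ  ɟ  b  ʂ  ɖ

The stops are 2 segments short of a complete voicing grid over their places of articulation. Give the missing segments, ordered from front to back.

/t̪/, /ʈ/

Voiceless: /p/ (bilabial), /c/ (palatal), /k/ (velar).
Voiced: /b/ (bilabial), /d̪/ (dental), /ɖ/ (retroflex), /ɟ/ (palatal), /ɡ/ (velar).
Gaps, from front to back: dental lacks voiceless (/t̪/); retroflex lacks voiceless (/ʈ/).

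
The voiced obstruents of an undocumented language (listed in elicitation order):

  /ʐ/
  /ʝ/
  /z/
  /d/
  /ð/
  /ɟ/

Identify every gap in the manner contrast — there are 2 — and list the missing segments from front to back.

place of articulation  stop      fricative
dental            —         ð       
alveolar          d         z       
retroflex         —         ʐ       
palatal           ɟ         ʝ       
Gaps, from front to back: dental lacks stop (/d̪/); retroflex lacks stop (/ɖ/).

/d̪/, /ɖ/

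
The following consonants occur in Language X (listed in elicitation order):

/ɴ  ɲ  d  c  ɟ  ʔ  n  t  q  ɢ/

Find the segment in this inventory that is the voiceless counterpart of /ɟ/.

/c/

/ɟ/ is a voiced palatal stop.
The voiceless counterpart is a voiceless palatal stop — in this inventory, /c/.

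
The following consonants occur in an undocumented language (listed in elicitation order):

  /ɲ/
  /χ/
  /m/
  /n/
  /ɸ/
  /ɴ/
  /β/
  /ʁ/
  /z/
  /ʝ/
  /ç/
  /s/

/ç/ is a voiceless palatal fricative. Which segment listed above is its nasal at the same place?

/ɲ/

The nasal at the same place is a palatal nasal — in this inventory, /ɲ/.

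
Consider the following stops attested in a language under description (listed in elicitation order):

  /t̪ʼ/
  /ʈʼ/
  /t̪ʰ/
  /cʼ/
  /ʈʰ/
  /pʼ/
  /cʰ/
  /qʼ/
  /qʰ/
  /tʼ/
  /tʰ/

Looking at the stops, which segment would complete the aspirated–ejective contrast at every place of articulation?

/pʰ/

Aspirated: /t̪ʰ/ (dental), /tʰ/ (alveolar), /ʈʰ/ (retroflex), /cʰ/ (palatal), /qʰ/ (uvular).
Ejective: /pʼ/ (bilabial), /t̪ʼ/ (dental), /tʼ/ (alveolar), /ʈʼ/ (retroflex), /cʼ/ (palatal), /qʼ/ (uvular).
The bilabial row has no aspirated member, so the gap is the aspirated bilabial stop /pʰ/.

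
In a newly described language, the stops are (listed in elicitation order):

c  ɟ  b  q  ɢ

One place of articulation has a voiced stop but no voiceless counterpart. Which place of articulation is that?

bilabial

bilabial: voiceless —, voiced /b/.
palatal: voiceless /c/, voiced /ɟ/.
uvular: voiceless /q/, voiced /ɢ/.
Every place of articulation has a voiceless member except bilabial, where /p/ would be expected.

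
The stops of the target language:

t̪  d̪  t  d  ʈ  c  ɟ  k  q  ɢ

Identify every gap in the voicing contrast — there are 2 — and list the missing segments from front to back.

place of articulation  voiceless  voiced  
dental            t̪        d̪      
alveolar          t         d       
retroflex         ʈ         —       
palatal           c         ɟ       
velar             k         —       
uvular            q         ɢ       
Gaps, from front to back: retroflex lacks voiced (/ɖ/); velar lacks voiced (/ɡ/).

/ɖ/, /ɡ/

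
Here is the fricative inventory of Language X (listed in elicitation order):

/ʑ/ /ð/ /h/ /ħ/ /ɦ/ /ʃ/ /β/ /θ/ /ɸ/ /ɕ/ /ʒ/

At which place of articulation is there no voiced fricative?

pharyngeal

Voiceless: /ɸ/ (bilabial), /θ/ (dental), /ʃ/ (postalveolar), /ɕ/ (alveolo-palatal), /ħ/ (pharyngeal), /h/ (glottal).
Voiced: /β/ (bilabial), /ð/ (dental), /ʒ/ (postalveolar), /ʑ/ (alveolo-palatal), /ɦ/ (glottal).
Every place of articulation has a voiced member except pharyngeal, where /ʕ/ would be expected.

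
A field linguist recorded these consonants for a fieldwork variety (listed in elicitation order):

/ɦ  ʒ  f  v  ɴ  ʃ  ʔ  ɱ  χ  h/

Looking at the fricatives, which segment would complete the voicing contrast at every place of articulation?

labiodental: voiceless /f/, voiced /v/.
postalveolar: voiceless /ʃ/, voiced /ʒ/.
uvular: voiceless /χ/, voiced —.
glottal: voiceless /h/, voiced /ɦ/.
The uvular row has no voiced member, so the gap is the voiced uvular fricative /ʁ/.

/ʁ/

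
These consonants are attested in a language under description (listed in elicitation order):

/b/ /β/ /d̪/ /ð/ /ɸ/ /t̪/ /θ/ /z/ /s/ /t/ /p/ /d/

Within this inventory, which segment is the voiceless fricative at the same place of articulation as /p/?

/ɸ/

/p/ is a voiceless bilabial stop.
The voiceless fricative at the same place is a voiceless bilabial fricative — in this inventory, /ɸ/.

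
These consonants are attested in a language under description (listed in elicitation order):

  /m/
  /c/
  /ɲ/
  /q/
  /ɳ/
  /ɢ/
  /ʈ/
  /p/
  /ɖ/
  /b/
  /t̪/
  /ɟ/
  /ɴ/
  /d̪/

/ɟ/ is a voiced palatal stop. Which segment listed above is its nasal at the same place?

The nasal at the same place is a palatal nasal — in this inventory, /ɲ/.

/ɲ/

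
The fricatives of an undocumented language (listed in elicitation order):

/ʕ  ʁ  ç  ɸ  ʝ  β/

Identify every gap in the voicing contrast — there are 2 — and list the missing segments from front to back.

/χ/, /ħ/

bilabial: voiceless /ɸ/, voiced /β/.
palatal: voiceless /ç/, voiced /ʝ/.
uvular: voiceless —, voiced /ʁ/.
pharyngeal: voiceless —, voiced /ʕ/.
Gaps, from front to back: uvular lacks voiceless (/χ/); pharyngeal lacks voiceless (/ħ/).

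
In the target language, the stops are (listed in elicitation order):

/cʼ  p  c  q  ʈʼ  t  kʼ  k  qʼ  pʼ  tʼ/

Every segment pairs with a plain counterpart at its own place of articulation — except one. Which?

/ʈʼ/

Bilabial: /p/ ~ /pʼ/
Alveolar: /t/ ~ /tʼ/
Palatal: /c/ ~ /cʼ/
Velar: /k/ ~ /kʼ/
Uvular: /q/ ~ /qʼ/
Retroflex: only /ʈʼ/ (ejective); no plain partner.
So /ʈʼ/ is the unpaired segment.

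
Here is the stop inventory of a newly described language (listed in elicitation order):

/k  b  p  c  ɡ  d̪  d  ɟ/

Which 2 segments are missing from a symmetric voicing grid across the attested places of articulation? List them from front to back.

Voiceless: /p/ (bilabial), /c/ (palatal), /k/ (velar).
Voiced: /b/ (bilabial), /d̪/ (dental), /d/ (alveolar), /ɟ/ (palatal), /ɡ/ (velar).
Gaps, from front to back: dental lacks voiceless (/t̪/); alveolar lacks voiceless (/t/).

/t̪/, /t/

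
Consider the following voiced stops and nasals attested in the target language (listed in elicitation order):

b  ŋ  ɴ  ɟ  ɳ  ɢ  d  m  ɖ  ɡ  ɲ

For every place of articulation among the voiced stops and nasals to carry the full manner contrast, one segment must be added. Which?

/n/

Oral stop: /b/ (bilabial), /d/ (alveolar), /ɖ/ (retroflex), /ɟ/ (palatal), /ɡ/ (velar), /ɢ/ (uvular).
Nasal: /m/ (bilabial), /ɳ/ (retroflex), /ɲ/ (palatal), /ŋ/ (velar), /ɴ/ (uvular).
The alveolar row has no nasal member, so the gap is the alveolar nasal /n/.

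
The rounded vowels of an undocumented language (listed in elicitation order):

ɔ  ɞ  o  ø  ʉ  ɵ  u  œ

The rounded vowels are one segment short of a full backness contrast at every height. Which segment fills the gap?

height            front     central   back    
high              —         ʉ         u       
high-mid          ø         ɵ         o       
low-mid           œ         ɞ         ɔ       
The high row has no front member, so the gap is the high front rounded vowel /y/.

/y/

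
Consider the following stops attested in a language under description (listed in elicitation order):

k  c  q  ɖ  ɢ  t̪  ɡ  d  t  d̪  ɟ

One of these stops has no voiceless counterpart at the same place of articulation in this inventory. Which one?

Dental: /t̪/ ~ /d̪/
Alveolar: /t/ ~ /d/
Palatal: /c/ ~ /ɟ/
Velar: /k/ ~ /ɡ/
Uvular: /q/ ~ /ɢ/
Retroflex: only /ɖ/ (voiced); no voiceless partner.
So /ɖ/ is the unpaired segment.

/ɖ/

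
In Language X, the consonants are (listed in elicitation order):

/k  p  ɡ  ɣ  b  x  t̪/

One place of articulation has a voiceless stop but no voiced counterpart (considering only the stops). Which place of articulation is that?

dental

Voiceless: /p/ (bilabial), /t̪/ (dental), /k/ (velar).
Voiced: /b/ (bilabial), /ɡ/ (velar).
Every place of articulation has a voiced member except dental, where /d̪/ would be expected.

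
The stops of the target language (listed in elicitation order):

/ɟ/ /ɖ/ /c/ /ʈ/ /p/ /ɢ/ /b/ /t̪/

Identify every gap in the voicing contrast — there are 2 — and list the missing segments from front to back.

/d̪/, /q/

Voiceless: /p/ (bilabial), /t̪/ (dental), /ʈ/ (retroflex), /c/ (palatal).
Voiced: /b/ (bilabial), /ɖ/ (retroflex), /ɟ/ (palatal), /ɢ/ (uvular).
Gaps, from front to back: dental lacks voiced (/d̪/); uvular lacks voiceless (/q/).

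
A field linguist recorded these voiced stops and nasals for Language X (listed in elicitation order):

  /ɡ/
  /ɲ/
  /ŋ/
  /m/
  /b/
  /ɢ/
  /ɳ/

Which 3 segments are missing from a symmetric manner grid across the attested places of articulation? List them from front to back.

/ɖ/, /ɟ/, /ɴ/

bilabial: oral stop /b/, nasal /m/.
retroflex: oral stop —, nasal /ɳ/.
palatal: oral stop —, nasal /ɲ/.
velar: oral stop /ɡ/, nasal /ŋ/.
uvular: oral stop /ɢ/, nasal —.
Gaps, from front to back: retroflex lacks oral stop (/ɖ/); palatal lacks oral stop (/ɟ/); uvular lacks nasal (/ɴ/).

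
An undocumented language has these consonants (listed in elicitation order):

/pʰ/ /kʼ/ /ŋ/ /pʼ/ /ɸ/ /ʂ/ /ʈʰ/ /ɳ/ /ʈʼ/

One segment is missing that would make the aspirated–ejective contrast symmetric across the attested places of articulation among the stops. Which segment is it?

/kʰ/

place of articulation  aspirated  ejective
bilabial          pʰ        pʼ      
retroflex         ʈʰ        ʈʼ      
velar             —         kʼ      
The velar row has no aspirated member, so the gap is the aspirated velar stop /kʰ/.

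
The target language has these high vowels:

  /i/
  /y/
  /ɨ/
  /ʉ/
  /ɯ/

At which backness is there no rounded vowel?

backness          unrounded  rounded 
front             i         y       
central           ɨ         ʉ       
back              ɯ         —       
Every backness has a rounded member except back, where /u/ would be expected.

back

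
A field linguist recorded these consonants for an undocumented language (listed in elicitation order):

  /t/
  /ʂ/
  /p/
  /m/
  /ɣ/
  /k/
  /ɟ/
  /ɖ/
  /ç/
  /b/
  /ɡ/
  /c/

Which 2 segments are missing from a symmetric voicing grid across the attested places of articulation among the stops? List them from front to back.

/d/, /ʈ/

place of articulation  voiceless  voiced  
bilabial          p         b       
alveolar          t         —       
retroflex         —         ɖ       
palatal           c         ɟ       
velar             k         ɡ       
Gaps, from front to back: alveolar lacks voiced (/d/); retroflex lacks voiceless (/ʈ/).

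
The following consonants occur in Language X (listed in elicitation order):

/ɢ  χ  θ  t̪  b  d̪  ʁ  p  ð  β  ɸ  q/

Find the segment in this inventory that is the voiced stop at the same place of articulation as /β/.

/b/

/β/ is a voiced bilabial fricative.
The voiced stop at the same place is a voiced bilabial stop — in this inventory, /b/.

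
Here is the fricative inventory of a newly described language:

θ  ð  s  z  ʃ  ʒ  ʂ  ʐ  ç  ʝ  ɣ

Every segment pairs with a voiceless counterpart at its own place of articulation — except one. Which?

Dental: /θ/ ~ /ð/
Alveolar: /s/ ~ /z/
Postalveolar: /ʃ/ ~ /ʒ/
Retroflex: /ʂ/ ~ /ʐ/
Palatal: /ç/ ~ /ʝ/
Velar: only /ɣ/ (voiced); no voiceless partner.
So /ɣ/ is the unpaired segment.

/ɣ/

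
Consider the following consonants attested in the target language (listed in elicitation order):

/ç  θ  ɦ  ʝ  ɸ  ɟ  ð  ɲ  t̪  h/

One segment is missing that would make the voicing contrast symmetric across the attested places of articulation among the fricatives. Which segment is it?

Voiceless: /ɸ/ (bilabial), /θ/ (dental), /ç/ (palatal), /h/ (glottal).
Voiced: /ð/ (dental), /ʝ/ (palatal), /ɦ/ (glottal).
The bilabial row has no voiced member, so the gap is the voiced bilabial fricative /β/.

/β/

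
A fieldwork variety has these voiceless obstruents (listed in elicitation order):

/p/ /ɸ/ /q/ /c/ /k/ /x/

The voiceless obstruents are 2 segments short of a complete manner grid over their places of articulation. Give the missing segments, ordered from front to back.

Stop: /p/ (bilabial), /c/ (palatal), /k/ (velar), /q/ (uvular).
Fricative: /ɸ/ (bilabial), /x/ (velar).
Gaps, from front to back: palatal lacks fricative (/ç/); uvular lacks fricative (/χ/).

/ç/, /χ/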